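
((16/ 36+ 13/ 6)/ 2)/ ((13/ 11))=517/ 468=1.10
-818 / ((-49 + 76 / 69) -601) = 28221 / 22387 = 1.26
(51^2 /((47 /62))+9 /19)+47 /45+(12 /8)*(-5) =275277257 /80370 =3425.12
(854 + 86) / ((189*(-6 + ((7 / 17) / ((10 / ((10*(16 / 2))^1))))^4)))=7850974 / 176400693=0.04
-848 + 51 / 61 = -51677 / 61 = -847.16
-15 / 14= -1.07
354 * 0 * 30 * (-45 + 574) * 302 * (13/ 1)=0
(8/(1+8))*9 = 8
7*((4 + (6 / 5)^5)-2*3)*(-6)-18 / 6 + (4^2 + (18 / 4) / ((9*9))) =-419281 / 56250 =-7.45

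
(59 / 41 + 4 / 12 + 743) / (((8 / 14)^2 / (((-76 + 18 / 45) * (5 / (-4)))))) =282790809 / 1312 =215541.78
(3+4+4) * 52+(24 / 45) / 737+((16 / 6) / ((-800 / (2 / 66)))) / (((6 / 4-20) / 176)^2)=129850339988 / 227014425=571.99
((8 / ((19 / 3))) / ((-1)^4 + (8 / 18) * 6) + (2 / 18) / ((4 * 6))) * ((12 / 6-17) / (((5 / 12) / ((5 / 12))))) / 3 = -78805 / 45144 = -1.75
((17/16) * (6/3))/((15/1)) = 17/120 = 0.14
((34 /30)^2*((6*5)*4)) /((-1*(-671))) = 2312 /10065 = 0.23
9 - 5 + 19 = 23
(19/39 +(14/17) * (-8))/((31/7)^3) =-1387435/19751433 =-0.07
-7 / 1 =-7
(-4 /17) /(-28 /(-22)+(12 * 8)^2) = -22 /861815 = -0.00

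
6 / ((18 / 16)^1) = 16 / 3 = 5.33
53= 53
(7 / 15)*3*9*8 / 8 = 63 / 5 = 12.60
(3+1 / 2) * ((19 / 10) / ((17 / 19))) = 2527 / 340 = 7.43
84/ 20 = 21/ 5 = 4.20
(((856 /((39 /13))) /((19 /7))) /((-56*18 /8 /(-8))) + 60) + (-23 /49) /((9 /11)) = 1661575 /25137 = 66.10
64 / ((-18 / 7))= -224 / 9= -24.89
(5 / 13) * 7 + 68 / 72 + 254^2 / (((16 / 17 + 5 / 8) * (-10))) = -341890759 / 83070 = -4115.69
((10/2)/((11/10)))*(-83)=-4150/11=-377.27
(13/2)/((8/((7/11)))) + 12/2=1147/176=6.52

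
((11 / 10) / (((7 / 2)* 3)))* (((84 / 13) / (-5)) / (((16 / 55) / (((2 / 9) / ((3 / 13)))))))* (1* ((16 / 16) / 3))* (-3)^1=121 / 270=0.45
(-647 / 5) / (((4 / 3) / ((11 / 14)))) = -76.25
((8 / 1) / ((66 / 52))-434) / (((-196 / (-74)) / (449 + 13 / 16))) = -626400491 / 8624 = -72634.57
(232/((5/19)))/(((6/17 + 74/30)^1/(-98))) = -22031184/719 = -30641.42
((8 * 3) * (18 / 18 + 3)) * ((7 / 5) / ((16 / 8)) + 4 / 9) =1648 / 15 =109.87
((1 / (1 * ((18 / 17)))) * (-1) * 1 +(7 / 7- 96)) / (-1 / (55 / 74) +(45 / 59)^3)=19507924315 / 183351078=106.40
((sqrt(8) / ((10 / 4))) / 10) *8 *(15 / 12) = 4 *sqrt(2) / 5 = 1.13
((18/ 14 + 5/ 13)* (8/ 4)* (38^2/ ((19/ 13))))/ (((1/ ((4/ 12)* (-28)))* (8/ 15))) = -57760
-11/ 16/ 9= -11/ 144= -0.08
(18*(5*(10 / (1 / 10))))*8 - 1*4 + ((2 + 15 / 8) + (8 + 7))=576119 / 8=72014.88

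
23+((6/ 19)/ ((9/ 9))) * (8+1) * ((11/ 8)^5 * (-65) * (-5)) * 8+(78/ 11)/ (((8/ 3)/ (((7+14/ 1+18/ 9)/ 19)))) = 15556670303/ 428032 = 36344.64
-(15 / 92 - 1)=77 / 92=0.84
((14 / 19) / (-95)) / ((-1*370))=7 / 333925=0.00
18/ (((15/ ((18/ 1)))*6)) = 18/ 5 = 3.60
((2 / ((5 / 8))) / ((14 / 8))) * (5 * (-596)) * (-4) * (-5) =-108982.86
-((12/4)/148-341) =50465/148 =340.98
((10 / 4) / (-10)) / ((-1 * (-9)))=-1 / 36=-0.03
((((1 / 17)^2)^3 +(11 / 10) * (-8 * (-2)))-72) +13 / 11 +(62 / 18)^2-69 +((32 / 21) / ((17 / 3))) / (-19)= -1578470938644884 / 14301871696035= -110.37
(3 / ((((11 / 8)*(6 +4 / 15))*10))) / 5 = 0.01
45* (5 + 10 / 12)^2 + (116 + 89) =6945 / 4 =1736.25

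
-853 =-853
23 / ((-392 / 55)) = -1265 / 392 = -3.23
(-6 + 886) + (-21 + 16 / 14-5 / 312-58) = 1751845 / 2184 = 802.13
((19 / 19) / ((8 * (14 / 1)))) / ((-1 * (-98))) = 1 / 10976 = 0.00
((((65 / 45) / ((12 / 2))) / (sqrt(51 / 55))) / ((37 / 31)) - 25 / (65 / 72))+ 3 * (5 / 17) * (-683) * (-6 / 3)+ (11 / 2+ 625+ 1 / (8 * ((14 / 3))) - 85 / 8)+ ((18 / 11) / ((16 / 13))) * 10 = 403 * sqrt(2805) / 101898+ 493029879 / 272272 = 1811.01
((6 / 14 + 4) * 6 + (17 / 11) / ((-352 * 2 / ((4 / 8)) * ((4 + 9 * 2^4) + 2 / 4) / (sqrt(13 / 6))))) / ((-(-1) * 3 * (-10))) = -31 / 35 + 17 * sqrt(78) / 413994240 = -0.89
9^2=81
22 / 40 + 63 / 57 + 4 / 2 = 1389 / 380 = 3.66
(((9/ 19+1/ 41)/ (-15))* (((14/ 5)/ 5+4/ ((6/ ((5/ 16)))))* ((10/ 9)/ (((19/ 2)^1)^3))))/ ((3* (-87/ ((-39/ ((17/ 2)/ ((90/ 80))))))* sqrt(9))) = -1162642/ 5334211205325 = -0.00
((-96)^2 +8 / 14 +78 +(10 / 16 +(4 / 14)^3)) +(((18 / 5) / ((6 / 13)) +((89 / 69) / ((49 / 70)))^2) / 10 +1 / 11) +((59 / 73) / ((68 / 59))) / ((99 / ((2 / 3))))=124343890594600339 / 13375438183800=9296.43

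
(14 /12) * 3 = 7 /2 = 3.50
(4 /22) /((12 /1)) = 1 /66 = 0.02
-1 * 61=-61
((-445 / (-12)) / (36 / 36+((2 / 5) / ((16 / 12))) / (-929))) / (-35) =-413405 / 390054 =-1.06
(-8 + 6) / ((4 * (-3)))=1 / 6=0.17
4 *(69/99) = 92/33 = 2.79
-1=-1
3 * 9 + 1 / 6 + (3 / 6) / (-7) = 569 / 21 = 27.10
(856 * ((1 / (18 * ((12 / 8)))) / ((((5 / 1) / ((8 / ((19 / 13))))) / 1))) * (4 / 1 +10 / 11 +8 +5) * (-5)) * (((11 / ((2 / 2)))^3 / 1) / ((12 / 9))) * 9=-530516272 / 19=-27921909.05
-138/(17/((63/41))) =-8694/697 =-12.47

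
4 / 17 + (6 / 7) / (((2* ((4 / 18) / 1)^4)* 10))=339091 / 19040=17.81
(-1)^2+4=5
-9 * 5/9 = -5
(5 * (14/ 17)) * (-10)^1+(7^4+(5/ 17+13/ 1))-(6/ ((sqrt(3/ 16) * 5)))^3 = 40343/ 17-1536 * sqrt(3)/ 125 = 2351.83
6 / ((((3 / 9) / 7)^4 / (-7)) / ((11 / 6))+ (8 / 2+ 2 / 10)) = 149750370 / 104825249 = 1.43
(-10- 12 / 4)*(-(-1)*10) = -130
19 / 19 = 1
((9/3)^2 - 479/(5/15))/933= -476/311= -1.53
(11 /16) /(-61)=-0.01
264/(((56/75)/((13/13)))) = 2475/7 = 353.57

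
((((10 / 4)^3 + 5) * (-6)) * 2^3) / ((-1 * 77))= 90 / 7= 12.86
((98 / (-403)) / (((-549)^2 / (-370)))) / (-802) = -18130 / 48707305803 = -0.00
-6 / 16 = -3 / 8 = -0.38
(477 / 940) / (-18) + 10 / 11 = 18217 / 20680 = 0.88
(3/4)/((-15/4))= -1/5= -0.20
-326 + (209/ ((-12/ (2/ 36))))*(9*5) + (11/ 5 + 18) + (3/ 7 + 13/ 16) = -584809/ 1680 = -348.10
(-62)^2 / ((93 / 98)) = 12152 / 3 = 4050.67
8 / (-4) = -2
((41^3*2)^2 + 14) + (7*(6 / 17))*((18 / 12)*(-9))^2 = 646014192561 / 34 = 19000417428.26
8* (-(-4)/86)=16/43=0.37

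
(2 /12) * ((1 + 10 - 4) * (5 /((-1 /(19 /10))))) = -133 /12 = -11.08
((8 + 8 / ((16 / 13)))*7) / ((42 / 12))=29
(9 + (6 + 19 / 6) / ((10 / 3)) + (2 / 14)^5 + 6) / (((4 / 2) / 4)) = 1193301 / 33614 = 35.50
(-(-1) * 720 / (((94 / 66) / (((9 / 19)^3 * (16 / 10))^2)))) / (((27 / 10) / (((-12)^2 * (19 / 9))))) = 191556845568 / 116376653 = 1646.01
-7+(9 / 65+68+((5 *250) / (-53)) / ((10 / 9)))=137497 / 3445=39.91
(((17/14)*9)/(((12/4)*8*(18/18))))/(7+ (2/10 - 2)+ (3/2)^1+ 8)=85/2744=0.03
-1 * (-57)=57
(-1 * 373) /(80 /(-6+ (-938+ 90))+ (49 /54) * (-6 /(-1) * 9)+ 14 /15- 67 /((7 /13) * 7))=-16723455 /1437596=-11.63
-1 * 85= -85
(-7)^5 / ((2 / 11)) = -184877 / 2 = -92438.50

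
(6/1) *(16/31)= 96/31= 3.10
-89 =-89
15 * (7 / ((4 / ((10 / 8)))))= 32.81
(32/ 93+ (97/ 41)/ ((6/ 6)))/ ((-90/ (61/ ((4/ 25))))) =-3151565/ 274536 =-11.48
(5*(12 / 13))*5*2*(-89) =-53400 / 13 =-4107.69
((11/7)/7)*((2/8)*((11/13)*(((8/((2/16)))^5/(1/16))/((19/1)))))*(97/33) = 4582730104832/36309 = 126214715.49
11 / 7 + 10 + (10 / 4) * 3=267 / 14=19.07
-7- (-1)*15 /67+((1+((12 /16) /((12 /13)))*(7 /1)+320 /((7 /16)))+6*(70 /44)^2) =677833575 /907984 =746.53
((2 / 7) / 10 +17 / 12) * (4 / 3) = 607 / 315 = 1.93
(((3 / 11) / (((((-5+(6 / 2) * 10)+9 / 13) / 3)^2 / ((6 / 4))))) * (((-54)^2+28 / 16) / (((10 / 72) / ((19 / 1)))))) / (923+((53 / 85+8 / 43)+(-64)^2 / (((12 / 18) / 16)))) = 201724238781 / 8990859389792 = 0.02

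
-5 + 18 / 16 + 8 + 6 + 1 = 89 / 8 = 11.12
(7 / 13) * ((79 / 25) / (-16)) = -553 / 5200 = -0.11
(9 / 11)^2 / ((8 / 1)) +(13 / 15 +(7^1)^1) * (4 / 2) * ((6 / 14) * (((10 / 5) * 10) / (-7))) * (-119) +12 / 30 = 77688707 / 33880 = 2293.06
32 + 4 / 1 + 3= 39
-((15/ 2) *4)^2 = -900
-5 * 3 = -15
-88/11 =-8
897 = 897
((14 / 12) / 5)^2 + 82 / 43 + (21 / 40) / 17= 2621473 / 1315800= 1.99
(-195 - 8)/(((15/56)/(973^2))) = -10762415272/15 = -717494351.47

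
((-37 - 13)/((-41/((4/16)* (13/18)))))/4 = 0.06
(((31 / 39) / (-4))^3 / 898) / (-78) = 29791 / 265916162304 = 0.00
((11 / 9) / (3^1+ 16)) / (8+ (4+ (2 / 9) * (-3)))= 11 / 1938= 0.01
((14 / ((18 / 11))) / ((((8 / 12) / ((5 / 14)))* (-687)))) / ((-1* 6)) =0.00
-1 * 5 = -5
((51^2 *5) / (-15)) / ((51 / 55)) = -935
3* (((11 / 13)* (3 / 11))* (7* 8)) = 504 / 13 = 38.77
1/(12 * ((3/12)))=1/3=0.33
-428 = -428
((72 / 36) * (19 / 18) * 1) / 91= 19 / 819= 0.02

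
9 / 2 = 4.50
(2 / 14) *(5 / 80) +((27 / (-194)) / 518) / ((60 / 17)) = 1112 / 125615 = 0.01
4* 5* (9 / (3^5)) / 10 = 2 / 27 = 0.07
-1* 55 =-55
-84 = -84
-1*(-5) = 5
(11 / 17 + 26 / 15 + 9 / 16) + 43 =187447 / 4080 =45.94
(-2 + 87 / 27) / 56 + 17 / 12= 725 / 504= 1.44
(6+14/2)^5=371293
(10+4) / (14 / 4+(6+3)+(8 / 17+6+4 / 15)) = 7140 / 9811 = 0.73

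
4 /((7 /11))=44 /7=6.29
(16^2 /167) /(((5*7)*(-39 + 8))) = -0.00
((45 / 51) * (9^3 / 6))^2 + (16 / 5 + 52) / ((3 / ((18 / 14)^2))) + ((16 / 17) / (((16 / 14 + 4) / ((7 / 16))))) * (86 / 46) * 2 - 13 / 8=1351012490083 / 117253080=11522.19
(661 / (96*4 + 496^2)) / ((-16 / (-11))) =661 / 358400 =0.00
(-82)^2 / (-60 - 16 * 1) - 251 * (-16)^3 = 19532143 / 19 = 1028007.53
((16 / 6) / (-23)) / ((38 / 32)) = -128 / 1311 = -0.10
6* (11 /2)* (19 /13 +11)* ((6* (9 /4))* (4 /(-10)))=-144342 /65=-2220.65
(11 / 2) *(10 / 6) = 55 / 6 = 9.17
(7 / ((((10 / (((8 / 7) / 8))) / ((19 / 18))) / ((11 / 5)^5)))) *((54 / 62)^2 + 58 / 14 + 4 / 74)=1887110422021 / 70002843750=26.96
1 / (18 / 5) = 5 / 18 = 0.28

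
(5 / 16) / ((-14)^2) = 5 / 3136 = 0.00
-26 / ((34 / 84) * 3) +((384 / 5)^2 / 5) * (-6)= -7099.30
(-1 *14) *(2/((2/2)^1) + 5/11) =-378/11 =-34.36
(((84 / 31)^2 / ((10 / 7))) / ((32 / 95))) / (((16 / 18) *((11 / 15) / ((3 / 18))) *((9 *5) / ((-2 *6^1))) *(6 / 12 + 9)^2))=-9261 / 803396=-0.01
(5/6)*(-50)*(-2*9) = 750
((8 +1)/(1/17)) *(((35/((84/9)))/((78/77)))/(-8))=-58905/832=-70.80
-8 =-8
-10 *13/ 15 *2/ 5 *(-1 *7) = 364/ 15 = 24.27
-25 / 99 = -0.25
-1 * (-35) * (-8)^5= -1146880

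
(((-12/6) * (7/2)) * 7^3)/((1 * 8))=-2401/8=-300.12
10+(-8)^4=4106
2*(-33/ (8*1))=-33/ 4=-8.25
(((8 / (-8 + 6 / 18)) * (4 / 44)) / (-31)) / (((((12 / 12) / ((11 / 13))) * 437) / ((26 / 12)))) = 4 / 311581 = 0.00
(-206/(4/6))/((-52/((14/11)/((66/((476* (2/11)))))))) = 171598/17303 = 9.92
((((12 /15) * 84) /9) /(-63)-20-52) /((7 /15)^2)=-48680 /147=-331.16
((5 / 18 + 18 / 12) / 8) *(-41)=-82 / 9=-9.11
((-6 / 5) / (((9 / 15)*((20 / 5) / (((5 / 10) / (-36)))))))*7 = 7 / 144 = 0.05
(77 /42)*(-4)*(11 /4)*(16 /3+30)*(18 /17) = -12826 /17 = -754.47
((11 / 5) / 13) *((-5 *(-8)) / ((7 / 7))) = 88 / 13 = 6.77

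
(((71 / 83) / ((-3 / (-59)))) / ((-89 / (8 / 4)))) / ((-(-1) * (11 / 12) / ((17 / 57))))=-569704 / 4631649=-0.12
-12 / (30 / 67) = -26.80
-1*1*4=-4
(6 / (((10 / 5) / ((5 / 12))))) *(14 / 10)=7 / 4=1.75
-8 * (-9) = 72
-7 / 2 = -3.50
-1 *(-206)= 206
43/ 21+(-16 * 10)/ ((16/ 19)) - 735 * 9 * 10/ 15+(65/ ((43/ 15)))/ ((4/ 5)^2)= -65919341/ 14448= -4562.52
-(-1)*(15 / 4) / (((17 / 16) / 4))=240 / 17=14.12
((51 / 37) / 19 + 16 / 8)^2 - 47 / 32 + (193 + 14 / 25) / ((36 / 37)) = 239311849507 / 1186101600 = 201.76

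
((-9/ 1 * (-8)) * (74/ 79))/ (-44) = -1332/ 869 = -1.53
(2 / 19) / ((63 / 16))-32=-38272 / 1197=-31.97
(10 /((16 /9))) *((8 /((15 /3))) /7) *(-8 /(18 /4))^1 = -16 /7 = -2.29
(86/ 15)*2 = 172/ 15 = 11.47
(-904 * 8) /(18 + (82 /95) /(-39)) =-1674660 /4163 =-402.27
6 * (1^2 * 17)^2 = 1734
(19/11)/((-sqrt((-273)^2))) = -19/3003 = -0.01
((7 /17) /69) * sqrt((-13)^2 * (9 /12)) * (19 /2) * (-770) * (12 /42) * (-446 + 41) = 12837825 * sqrt(3) /391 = 56868.96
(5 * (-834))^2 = 17388900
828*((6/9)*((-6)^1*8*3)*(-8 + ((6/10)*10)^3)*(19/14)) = -157068288/7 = -22438326.86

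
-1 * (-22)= 22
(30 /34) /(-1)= -15 /17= -0.88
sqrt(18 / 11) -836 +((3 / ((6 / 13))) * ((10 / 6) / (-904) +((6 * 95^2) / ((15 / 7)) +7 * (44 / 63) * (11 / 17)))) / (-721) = -1062.56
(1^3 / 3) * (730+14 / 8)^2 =8567329 / 48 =178486.02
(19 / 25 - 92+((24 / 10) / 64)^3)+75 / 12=-43514853 / 512000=-84.99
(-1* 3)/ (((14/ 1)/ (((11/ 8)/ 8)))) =-0.04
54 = 54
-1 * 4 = -4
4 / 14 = 2 / 7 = 0.29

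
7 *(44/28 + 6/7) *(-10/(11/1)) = -170/11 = -15.45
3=3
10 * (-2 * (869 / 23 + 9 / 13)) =-230080 / 299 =-769.50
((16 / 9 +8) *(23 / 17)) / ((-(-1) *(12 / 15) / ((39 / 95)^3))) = 3335046 / 2915075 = 1.14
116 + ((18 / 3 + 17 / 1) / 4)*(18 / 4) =1135 / 8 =141.88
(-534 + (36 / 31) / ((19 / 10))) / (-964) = 157083 / 283898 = 0.55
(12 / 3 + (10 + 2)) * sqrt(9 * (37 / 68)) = 24 * sqrt(629) / 17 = 35.41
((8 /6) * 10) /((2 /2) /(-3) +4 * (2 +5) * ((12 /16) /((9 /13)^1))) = 4 /9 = 0.44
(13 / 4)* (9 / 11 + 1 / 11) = 65 / 22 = 2.95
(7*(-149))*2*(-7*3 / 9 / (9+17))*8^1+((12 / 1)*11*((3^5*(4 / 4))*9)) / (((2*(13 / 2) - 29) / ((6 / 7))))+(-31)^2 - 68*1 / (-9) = -21292391 / 1638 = -12999.02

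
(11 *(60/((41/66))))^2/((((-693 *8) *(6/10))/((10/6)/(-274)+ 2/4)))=-167.61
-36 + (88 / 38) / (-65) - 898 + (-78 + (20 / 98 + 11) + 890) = -6706971 / 60515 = -110.83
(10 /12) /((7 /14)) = 5 /3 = 1.67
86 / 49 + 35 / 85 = 2.17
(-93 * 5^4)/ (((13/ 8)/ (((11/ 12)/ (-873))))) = 426250/ 11349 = 37.56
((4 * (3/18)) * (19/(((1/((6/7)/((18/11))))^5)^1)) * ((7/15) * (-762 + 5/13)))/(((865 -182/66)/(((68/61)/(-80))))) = 5665492823903/1974723103161900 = 0.00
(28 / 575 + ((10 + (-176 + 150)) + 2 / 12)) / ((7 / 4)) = -108914 / 12075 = -9.02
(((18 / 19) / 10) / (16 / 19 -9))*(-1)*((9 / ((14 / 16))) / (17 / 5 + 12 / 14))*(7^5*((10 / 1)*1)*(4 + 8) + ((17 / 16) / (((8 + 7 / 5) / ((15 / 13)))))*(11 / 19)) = 56588.54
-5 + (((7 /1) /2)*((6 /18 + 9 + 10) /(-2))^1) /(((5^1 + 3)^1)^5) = -983243 /196608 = -5.00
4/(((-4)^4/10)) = 5/32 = 0.16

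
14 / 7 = 2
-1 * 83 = -83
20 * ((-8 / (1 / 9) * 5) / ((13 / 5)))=-36000 / 13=-2769.23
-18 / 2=-9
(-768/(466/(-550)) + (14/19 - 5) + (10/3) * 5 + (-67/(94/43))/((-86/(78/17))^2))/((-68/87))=-413354040783119/351651590968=-1175.46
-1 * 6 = -6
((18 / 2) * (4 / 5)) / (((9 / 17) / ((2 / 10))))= 68 / 25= 2.72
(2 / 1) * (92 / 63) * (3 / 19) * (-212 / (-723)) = 39008 / 288477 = 0.14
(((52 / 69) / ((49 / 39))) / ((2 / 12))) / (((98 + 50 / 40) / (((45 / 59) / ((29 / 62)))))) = 45264960 / 765533909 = 0.06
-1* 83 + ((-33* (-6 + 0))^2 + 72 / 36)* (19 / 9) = 744167 / 9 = 82685.22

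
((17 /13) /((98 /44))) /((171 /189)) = 0.65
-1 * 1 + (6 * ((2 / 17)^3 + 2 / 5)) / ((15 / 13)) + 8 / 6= 892373 / 368475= 2.42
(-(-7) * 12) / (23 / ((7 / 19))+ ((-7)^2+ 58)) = 294 / 593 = 0.50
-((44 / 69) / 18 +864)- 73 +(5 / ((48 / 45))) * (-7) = -9636409 / 9936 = -969.85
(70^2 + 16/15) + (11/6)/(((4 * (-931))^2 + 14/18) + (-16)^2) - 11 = 3662148285757/748895370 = 4890.07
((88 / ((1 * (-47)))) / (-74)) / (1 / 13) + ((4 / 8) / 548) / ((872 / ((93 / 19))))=10386839743 / 31577680192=0.33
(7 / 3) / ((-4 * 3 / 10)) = -35 / 18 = -1.94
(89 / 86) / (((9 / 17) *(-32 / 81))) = -13617 / 2752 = -4.95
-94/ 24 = -47/ 12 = -3.92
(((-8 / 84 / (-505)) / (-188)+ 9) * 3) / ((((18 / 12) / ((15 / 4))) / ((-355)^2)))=1130674749725 / 132916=8506686.55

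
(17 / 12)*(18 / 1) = 51 / 2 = 25.50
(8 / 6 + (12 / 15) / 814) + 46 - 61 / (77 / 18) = 33.07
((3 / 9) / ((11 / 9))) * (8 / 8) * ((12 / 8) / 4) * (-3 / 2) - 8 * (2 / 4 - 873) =1228453 / 176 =6979.85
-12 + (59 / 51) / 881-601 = -27542644 / 44931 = -613.00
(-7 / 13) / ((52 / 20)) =-35 / 169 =-0.21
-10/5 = -2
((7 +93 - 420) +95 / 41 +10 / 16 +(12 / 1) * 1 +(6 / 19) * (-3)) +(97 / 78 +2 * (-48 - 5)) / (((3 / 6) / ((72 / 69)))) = -977573851 / 1863368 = -524.63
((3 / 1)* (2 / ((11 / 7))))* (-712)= -29904 / 11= -2718.55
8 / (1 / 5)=40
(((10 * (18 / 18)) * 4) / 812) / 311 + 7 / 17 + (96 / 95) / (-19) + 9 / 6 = 7201626813 / 3874472210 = 1.86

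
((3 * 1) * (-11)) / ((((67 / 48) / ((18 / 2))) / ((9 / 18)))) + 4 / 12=-21317 / 201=-106.05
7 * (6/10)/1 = 21/5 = 4.20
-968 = -968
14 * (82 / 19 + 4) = 2212 / 19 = 116.42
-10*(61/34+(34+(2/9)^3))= -4437325/12393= -358.05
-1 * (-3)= 3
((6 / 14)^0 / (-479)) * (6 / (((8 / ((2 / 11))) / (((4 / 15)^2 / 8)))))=-1 / 395175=-0.00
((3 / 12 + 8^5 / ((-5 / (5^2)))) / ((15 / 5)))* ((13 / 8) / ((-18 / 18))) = 2839889 / 32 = 88746.53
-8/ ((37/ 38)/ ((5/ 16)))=-95/ 37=-2.57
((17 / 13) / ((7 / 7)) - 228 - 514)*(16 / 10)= -1185.11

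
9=9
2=2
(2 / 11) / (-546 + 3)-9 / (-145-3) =53461 / 884004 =0.06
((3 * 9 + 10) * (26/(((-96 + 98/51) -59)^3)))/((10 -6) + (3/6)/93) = -641500236/9580917196555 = -0.00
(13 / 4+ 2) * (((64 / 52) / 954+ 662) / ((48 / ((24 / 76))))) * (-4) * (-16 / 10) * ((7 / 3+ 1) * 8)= 459767840 / 117819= 3902.32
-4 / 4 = -1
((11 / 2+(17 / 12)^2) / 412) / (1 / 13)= 14053 / 59328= 0.24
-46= -46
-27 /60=-9 /20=-0.45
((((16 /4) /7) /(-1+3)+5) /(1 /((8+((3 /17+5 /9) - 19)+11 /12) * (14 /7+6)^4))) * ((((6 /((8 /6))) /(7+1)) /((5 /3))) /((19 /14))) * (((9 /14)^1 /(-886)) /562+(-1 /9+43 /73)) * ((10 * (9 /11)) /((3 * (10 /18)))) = -133488700652565792 /1130046092945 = -118126.78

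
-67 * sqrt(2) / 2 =-47.38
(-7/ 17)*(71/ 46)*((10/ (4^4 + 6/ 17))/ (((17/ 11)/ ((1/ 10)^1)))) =-5467/ 3407956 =-0.00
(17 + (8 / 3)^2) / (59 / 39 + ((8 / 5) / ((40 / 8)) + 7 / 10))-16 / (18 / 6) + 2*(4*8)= 1010314 / 14817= 68.19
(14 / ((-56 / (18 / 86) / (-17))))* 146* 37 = 413253 / 86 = 4805.27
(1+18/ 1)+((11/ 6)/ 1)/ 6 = 695/ 36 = 19.31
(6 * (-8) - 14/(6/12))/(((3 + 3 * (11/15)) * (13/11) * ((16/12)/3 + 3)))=-18810/5239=-3.59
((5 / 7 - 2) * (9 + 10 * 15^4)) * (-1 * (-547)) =-2492313057 / 7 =-356044722.43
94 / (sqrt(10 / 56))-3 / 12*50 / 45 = 222.17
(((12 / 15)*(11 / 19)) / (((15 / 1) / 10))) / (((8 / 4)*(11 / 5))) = 4 / 57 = 0.07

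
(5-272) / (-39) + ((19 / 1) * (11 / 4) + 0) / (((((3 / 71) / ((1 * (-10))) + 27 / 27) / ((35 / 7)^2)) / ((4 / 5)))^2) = 137008456561 / 6498037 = 21084.59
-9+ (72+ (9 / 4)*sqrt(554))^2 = 324*sqrt(554)+ 63837 / 8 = 15605.68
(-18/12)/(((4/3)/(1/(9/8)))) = -1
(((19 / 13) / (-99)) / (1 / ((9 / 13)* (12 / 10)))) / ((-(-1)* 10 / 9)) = -513 / 46475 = -0.01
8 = 8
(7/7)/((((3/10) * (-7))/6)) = -20/7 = -2.86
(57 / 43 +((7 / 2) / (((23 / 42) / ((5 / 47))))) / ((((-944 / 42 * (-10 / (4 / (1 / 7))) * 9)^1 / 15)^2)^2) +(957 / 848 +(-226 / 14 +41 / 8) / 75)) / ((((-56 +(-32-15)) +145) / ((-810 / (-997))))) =83357670948846525981 / 1866720400459138389760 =0.04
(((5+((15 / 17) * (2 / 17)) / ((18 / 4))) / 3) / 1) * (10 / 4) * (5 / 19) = 108875 / 98838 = 1.10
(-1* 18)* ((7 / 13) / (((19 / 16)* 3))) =-672 / 247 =-2.72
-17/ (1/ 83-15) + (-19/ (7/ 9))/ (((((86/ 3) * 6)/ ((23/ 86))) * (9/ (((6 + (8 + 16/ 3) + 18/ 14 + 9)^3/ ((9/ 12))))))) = -64902434206613/ 447336639036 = -145.09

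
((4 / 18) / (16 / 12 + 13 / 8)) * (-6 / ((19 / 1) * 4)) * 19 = -8 / 71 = -0.11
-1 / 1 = -1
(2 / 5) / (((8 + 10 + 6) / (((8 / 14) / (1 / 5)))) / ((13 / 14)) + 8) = 13 / 554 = 0.02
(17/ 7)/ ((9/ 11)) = 187/ 63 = 2.97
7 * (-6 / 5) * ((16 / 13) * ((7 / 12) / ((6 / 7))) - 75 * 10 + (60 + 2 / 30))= 5643694 / 975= 5788.40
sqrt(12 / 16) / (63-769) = -sqrt(3) / 1412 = -0.00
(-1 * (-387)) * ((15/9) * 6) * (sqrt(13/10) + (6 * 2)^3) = 387 * sqrt(130) + 6687360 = 6691772.48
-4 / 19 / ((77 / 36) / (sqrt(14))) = -144 *sqrt(14) / 1463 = -0.37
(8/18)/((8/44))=22/9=2.44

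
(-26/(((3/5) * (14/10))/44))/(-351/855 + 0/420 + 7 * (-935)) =1358500/6529047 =0.21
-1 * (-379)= 379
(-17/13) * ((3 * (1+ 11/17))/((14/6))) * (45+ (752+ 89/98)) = -108270/49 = -2209.59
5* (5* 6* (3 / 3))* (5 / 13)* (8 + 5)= 750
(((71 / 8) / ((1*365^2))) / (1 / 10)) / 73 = 71 / 7780340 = 0.00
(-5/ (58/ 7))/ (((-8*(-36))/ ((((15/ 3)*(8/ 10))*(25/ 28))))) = -125/ 16704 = -0.01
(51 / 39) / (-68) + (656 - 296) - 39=16691 / 52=320.98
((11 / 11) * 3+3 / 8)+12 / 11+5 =833 / 88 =9.47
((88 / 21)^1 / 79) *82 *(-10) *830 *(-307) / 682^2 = 417888400 / 17537289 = 23.83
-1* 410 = -410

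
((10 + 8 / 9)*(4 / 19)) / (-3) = -392 / 513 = -0.76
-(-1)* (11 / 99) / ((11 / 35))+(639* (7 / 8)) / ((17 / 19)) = 8418473 / 13464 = 625.26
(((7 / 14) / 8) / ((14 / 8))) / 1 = 1 / 28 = 0.04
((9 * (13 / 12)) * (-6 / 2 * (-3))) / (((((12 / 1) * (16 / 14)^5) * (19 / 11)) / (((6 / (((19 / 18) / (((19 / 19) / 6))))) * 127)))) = 24723786087 / 94633984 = 261.26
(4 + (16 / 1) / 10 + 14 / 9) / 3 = 322 / 135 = 2.39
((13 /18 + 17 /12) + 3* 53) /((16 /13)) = 75413 /576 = 130.93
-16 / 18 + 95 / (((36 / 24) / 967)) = 551182 / 9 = 61242.44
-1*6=-6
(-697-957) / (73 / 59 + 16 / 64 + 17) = -390344 / 4363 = -89.47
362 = 362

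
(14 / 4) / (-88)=-7 / 176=-0.04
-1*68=-68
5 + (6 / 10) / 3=26 / 5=5.20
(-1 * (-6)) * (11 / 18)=11 / 3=3.67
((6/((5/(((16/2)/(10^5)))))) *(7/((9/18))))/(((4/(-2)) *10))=-21/312500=-0.00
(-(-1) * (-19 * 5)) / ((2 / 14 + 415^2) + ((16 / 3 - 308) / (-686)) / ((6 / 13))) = -0.00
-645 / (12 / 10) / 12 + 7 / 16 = -2129 / 48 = -44.35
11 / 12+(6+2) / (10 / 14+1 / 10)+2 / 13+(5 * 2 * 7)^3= 1016684293 / 2964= 343010.90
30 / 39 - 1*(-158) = 2064 / 13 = 158.77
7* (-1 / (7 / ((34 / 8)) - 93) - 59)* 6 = -3847620 / 1553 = -2477.54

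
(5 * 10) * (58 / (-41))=-2900 / 41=-70.73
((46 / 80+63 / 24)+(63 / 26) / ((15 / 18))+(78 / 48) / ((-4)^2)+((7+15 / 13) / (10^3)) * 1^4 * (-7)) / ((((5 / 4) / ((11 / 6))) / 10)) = 4692061 / 52000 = 90.23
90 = 90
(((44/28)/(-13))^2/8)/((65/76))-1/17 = -1037447/18301010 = -0.06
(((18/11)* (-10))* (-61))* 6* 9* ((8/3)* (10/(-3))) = -5270400/11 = -479127.27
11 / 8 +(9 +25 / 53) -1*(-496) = 214903 / 424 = 506.85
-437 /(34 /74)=-16169 /17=-951.12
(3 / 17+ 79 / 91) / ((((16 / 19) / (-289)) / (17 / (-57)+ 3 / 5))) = -147662 / 1365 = -108.18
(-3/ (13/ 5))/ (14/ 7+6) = -15/ 104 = -0.14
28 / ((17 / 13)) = 364 / 17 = 21.41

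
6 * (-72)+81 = -351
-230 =-230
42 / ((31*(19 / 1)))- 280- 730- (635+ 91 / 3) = -2960188 / 1767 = -1675.26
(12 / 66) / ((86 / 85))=85 / 473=0.18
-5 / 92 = -0.05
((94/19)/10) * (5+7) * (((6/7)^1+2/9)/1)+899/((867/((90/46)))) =111877823/13260765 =8.44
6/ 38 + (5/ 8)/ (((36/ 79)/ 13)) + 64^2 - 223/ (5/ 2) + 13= 110473873/ 27360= 4037.79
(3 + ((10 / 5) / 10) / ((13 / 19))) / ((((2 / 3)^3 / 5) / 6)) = 8667 / 26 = 333.35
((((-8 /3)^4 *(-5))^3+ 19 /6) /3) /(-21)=17179865818207 /66961566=256563.08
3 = 3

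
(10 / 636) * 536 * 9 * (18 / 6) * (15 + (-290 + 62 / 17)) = -55632780 / 901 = -61745.59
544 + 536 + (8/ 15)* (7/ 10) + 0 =81028/ 75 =1080.37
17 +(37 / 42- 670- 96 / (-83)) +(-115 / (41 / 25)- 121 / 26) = -674224594 / 929019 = -725.74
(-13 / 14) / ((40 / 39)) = -507 / 560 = -0.91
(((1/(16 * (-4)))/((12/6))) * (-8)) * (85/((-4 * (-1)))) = 85/64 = 1.33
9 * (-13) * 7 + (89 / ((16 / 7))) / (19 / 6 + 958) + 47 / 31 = -1169120573 / 1430216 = -817.44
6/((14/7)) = 3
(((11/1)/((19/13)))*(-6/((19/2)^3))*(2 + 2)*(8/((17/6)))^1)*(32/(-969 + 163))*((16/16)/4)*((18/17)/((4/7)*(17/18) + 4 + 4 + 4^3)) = 229920768/2667842242115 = 0.00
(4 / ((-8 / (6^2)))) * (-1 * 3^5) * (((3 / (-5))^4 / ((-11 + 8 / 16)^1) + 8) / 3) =50951268 / 4375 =11646.00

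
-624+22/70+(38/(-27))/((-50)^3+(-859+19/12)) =-296712881909/475741035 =-623.69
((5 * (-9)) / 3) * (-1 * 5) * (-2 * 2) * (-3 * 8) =7200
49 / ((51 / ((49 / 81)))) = 2401 / 4131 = 0.58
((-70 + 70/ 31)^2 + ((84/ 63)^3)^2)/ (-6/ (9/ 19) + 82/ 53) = -21324723946/ 51608583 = -413.20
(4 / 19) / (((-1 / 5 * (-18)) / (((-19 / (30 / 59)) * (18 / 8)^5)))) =-126.01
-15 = -15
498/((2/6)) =1494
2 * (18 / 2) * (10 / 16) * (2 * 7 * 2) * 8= 2520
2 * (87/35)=174/35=4.97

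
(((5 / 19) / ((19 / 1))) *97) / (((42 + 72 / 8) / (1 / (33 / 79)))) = 38315 / 607563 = 0.06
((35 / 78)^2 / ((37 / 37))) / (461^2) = 1225 / 1292977764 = 0.00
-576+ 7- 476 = -1045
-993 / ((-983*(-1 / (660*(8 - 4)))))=-2621520 / 983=-2666.86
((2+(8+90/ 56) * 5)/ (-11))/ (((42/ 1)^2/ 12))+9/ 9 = 14625/ 15092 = 0.97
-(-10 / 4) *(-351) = -1755 / 2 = -877.50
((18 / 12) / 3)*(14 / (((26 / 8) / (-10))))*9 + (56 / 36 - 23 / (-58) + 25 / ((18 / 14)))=-130027 / 754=-172.45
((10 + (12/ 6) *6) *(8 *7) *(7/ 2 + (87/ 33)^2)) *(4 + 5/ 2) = 920556/ 11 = 83686.91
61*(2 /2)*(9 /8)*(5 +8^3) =283833 /8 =35479.12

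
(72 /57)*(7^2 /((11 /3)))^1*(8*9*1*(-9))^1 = -2286144 /209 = -10938.49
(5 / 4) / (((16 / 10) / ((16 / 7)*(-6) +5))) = -1525 / 224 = -6.81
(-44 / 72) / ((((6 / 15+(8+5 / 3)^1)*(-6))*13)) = 0.00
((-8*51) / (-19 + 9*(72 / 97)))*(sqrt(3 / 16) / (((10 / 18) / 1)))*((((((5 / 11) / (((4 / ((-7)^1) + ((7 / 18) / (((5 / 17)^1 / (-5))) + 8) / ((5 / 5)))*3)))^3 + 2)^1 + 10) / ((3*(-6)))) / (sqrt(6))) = -43192990748934*sqrt(2) / 8690157331075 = -7.03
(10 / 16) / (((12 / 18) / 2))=15 / 8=1.88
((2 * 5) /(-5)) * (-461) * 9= 8298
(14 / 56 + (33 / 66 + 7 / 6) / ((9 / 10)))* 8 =454 / 27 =16.81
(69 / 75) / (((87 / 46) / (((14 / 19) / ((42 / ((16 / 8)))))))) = 2116 / 123975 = 0.02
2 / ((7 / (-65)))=-130 / 7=-18.57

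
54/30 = 9/5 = 1.80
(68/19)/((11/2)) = 0.65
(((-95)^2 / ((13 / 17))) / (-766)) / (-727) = 153425 / 7239466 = 0.02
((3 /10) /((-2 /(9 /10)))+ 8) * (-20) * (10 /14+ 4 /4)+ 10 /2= -264.66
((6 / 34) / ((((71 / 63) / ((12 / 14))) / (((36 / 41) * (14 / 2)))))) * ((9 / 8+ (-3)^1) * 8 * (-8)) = 4898880 / 49487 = 98.99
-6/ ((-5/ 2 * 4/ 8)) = 24/ 5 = 4.80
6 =6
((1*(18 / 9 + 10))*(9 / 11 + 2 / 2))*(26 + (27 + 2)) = 1200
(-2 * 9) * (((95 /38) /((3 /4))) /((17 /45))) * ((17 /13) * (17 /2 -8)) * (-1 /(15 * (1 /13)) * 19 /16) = 855 /8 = 106.88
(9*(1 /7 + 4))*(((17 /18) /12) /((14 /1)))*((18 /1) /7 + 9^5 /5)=67940823 /27440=2475.98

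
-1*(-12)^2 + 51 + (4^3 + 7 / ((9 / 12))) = -59 / 3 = -19.67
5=5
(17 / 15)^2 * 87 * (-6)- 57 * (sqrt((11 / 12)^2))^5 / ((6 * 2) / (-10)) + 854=214.26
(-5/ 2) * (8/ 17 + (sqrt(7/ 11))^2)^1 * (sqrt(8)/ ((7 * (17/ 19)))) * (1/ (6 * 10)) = -1311 * sqrt(2)/ 89012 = -0.02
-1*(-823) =823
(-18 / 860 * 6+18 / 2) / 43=1908 / 9245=0.21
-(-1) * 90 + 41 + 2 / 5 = 657 / 5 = 131.40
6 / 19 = 0.32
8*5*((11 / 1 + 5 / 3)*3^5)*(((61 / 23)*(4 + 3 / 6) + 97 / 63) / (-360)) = -741931 / 161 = -4608.27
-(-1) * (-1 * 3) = -3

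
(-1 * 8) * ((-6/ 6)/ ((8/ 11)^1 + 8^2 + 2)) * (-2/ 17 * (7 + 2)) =-0.13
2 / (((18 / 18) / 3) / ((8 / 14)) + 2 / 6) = 24 / 11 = 2.18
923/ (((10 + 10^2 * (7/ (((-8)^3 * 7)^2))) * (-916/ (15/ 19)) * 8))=-39696384/ 3992081659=-0.01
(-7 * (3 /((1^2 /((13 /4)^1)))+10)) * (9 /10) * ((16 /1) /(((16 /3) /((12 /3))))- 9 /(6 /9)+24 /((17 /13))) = -2851821 /1360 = -2096.93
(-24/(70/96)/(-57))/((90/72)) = 1536/3325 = 0.46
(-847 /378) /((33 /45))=-55 /18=-3.06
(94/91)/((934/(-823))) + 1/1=3816/42497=0.09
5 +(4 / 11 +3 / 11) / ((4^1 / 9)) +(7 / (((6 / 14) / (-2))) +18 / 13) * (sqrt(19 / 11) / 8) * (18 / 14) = -0.18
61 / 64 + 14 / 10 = 753 / 320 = 2.35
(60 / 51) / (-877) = -20 / 14909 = -0.00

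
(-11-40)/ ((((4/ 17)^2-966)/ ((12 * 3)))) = 265302/ 139579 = 1.90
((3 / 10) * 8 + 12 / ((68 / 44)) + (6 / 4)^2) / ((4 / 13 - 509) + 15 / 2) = -54873 / 2215270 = -0.02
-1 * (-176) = 176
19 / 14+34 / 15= 761 / 210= 3.62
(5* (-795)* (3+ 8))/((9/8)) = -116600/3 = -38866.67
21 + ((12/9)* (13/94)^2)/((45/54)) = 232283/11045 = 21.03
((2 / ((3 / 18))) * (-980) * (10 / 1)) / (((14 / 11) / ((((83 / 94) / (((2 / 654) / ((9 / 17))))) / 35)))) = -322435080 / 799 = -403548.29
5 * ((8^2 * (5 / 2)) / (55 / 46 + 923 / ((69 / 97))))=0.62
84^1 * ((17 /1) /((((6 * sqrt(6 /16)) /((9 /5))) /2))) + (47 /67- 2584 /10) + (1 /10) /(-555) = -95825257 /371850 + 2856 * sqrt(6) /5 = 1141.45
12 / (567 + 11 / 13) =0.02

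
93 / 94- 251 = -23501 / 94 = -250.01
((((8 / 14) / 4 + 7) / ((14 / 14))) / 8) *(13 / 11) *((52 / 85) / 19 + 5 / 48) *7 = 62465 / 62016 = 1.01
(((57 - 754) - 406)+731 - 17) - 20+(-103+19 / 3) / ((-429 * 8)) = -2105387 / 5148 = -408.97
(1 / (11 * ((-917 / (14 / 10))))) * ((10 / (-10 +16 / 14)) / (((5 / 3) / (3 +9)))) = 252 / 223355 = 0.00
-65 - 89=-154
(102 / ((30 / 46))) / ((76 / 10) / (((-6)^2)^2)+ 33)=506736 / 106939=4.74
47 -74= -27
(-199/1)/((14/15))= -213.21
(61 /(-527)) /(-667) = 61 /351509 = 0.00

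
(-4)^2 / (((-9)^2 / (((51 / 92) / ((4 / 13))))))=221 / 621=0.36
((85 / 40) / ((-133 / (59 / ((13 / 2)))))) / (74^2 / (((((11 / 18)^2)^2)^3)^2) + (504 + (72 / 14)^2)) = -0.00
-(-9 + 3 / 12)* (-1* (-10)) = 175 / 2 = 87.50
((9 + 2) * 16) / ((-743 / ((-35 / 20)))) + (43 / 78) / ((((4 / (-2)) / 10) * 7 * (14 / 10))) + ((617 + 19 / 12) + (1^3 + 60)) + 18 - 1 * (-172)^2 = -164059415465 / 5679492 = -28886.28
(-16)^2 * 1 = 256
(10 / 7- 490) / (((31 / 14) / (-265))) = 1812600 / 31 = 58470.97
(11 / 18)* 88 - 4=448 / 9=49.78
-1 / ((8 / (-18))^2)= -81 / 16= -5.06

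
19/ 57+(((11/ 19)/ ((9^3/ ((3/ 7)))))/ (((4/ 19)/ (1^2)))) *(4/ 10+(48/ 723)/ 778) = 532588289/ 1594670490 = 0.33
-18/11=-1.64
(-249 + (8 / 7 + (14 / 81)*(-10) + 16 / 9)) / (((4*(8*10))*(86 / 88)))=-0.79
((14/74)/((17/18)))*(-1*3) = -378/629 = -0.60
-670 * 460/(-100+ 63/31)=3145.93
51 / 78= 17 / 26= 0.65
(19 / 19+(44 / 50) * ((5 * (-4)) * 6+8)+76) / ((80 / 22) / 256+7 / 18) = -1707552 / 31925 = -53.49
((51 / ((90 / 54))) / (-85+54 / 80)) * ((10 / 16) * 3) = -2295 / 3373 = -0.68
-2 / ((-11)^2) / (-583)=0.00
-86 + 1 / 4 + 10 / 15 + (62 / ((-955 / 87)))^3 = -2772550972183 / 10451806500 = -265.27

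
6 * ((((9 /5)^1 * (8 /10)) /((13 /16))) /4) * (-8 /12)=-576 /325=-1.77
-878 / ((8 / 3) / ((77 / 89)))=-101409 / 356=-284.86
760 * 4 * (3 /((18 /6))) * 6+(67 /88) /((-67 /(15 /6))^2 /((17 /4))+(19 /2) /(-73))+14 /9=25230380164433 /1383126228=18241.56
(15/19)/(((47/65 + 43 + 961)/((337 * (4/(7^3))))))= 0.00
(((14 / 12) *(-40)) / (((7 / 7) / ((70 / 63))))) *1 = -1400 / 27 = -51.85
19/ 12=1.58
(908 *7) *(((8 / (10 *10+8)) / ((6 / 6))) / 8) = 1589 / 27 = 58.85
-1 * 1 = -1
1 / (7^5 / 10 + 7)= 10 / 16877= 0.00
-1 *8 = -8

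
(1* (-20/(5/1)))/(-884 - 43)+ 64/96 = 622/927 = 0.67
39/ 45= 13/ 15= 0.87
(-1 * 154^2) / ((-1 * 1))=23716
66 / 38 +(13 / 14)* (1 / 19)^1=25 / 14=1.79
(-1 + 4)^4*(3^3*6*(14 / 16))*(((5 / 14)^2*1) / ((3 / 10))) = 273375 / 56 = 4881.70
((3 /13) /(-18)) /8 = -1 /624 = -0.00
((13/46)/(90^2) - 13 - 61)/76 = -27572387/28317600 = -0.97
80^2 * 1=6400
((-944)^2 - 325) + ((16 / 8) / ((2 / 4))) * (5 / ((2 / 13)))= 890941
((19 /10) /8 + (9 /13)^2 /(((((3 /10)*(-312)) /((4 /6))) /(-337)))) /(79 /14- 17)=-1707601 /13972920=-0.12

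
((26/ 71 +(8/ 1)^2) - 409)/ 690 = -24469/ 48990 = -0.50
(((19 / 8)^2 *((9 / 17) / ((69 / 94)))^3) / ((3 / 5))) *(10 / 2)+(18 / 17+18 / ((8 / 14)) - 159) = -52032635373 / 478211768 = -108.81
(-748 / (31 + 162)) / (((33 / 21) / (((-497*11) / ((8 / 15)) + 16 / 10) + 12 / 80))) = 9756929 / 386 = 25277.02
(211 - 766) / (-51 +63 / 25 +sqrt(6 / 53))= 115625*sqrt(318) / 25950094 +148545750 / 12975047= 11.53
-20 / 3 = -6.67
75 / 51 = 25 / 17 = 1.47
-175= -175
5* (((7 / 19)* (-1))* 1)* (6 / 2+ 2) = -9.21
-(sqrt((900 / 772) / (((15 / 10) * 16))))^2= -75 / 1544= -0.05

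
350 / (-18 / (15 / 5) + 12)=175 / 3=58.33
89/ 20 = 4.45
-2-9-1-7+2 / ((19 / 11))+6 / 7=-2259 / 133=-16.98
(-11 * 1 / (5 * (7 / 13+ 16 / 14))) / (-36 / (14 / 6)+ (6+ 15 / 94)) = 658658 / 4665735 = 0.14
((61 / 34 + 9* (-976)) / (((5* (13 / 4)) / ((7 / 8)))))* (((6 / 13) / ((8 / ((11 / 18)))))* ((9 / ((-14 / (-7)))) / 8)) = -13795089 / 1470976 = -9.38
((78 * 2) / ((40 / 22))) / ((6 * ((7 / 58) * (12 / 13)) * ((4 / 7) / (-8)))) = -53911 / 30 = -1797.03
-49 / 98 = -1 / 2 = -0.50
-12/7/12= -1/7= -0.14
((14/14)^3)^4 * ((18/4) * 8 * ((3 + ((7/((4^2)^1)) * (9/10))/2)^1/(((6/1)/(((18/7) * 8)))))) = 27621/70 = 394.59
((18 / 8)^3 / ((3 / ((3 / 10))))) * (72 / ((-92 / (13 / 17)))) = -85293 / 125120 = -0.68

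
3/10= 0.30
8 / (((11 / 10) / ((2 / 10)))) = 16 / 11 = 1.45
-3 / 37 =-0.08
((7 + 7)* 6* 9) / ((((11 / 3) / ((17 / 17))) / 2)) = 4536 / 11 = 412.36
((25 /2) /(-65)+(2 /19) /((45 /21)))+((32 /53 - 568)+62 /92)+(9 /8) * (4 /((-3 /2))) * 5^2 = -2898918127 /4516395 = -641.87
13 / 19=0.68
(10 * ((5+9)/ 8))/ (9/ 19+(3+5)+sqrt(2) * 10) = -107065/ 92558+63175 * sqrt(2)/ 46279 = 0.77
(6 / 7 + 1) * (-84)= -156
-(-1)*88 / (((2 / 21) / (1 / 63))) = 44 / 3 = 14.67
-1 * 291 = -291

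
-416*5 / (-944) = 130 / 59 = 2.20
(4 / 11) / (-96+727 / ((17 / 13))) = 68 / 86009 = 0.00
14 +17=31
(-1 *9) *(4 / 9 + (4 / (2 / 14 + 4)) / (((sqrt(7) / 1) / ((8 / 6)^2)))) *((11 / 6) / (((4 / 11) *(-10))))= 121 / 60 + 484 *sqrt(7) / 435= 4.96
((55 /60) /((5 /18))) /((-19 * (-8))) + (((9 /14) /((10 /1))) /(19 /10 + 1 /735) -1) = -160501 /169936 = -0.94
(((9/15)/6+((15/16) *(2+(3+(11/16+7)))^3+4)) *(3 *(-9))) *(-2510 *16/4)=4261042226601/8192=520146756.18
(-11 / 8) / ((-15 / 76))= 209 / 30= 6.97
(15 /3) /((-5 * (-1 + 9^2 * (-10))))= 1 /811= 0.00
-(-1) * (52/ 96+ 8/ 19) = 439/ 456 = 0.96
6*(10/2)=30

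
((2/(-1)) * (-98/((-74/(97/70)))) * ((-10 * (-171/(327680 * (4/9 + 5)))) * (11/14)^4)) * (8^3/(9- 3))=-728550801/6367836160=-0.11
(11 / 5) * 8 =88 / 5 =17.60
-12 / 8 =-1.50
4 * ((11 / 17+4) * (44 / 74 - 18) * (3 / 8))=-76314 / 629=-121.33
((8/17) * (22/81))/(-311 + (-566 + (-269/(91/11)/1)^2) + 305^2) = 1457456/1062814411413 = 0.00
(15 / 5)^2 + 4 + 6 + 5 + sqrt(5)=sqrt(5) + 24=26.24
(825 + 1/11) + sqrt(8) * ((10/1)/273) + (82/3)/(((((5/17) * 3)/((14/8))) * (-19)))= 20 * sqrt(2)/273 + 15466291/18810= 822.34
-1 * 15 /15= -1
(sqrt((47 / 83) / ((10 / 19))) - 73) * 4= -292+2 * sqrt(741190) / 415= -287.85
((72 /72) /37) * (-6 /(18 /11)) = -11 /111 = -0.10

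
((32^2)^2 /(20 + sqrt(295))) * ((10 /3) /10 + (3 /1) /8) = 8912896 /63 - 2228224 * sqrt(295) /315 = 19979.29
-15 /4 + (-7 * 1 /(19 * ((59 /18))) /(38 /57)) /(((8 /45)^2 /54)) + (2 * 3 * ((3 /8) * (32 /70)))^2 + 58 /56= -289.72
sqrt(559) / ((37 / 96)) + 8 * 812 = 96 * sqrt(559) / 37 + 6496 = 6557.34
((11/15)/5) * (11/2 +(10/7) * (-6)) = -473/1050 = -0.45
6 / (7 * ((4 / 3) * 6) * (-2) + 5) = -6 / 107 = -0.06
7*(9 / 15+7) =266 / 5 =53.20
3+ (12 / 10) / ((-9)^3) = 3643 / 1215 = 3.00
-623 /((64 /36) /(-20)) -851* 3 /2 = 22929 /4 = 5732.25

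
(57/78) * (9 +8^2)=1387/26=53.35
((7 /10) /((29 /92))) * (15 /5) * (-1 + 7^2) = 46368 /145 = 319.78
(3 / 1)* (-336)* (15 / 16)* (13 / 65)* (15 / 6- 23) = 3874.50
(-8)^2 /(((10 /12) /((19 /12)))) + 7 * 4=748 /5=149.60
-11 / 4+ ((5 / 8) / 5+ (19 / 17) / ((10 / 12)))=-873 / 680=-1.28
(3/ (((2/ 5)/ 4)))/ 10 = 3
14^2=196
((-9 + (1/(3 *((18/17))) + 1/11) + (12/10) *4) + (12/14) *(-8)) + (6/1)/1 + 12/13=-1007659/270270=-3.73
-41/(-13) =41/13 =3.15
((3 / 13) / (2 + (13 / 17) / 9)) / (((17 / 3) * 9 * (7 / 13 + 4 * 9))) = 9 / 151525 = 0.00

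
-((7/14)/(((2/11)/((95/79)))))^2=-1092025/99856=-10.94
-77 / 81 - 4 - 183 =-15224 / 81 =-187.95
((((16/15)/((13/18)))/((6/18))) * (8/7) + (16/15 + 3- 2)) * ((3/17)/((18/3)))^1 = 9733/46410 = 0.21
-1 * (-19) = 19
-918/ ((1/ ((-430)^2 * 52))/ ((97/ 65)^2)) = -255530675808/ 13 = -19656205831.38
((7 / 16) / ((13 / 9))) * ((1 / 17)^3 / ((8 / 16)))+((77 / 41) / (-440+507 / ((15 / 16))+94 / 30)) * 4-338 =-11036560195007 / 32659540888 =-337.93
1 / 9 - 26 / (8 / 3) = -347 / 36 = -9.64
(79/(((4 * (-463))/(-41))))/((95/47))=152233/175940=0.87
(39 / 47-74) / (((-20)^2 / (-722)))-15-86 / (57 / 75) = 699101 / 178600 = 3.91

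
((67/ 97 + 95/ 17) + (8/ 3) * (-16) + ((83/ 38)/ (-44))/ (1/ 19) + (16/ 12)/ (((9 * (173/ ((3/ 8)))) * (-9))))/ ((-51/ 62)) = 2353232949517/ 51853088628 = 45.38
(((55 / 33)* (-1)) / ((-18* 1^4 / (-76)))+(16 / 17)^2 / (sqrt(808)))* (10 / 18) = -3.89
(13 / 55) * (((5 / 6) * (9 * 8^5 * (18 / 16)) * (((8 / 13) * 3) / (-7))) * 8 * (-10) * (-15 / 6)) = -265420800 / 77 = -3447023.38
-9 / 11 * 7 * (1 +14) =-85.91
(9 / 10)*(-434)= -1953 / 5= -390.60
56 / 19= 2.95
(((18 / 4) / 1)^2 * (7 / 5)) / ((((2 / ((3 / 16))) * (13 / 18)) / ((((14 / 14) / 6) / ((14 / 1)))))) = 729 / 16640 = 0.04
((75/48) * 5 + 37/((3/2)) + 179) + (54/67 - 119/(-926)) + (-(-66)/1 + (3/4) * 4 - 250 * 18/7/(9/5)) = -789329803/10423056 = -75.73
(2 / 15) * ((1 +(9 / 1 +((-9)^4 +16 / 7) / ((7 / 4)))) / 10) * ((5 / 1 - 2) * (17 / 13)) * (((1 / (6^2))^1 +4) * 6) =3493891 / 735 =4753.59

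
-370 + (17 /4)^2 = -5631 /16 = -351.94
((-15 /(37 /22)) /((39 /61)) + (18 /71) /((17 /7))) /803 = -8038364 /466195301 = -0.02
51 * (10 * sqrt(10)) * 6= 3060 * sqrt(10)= 9676.57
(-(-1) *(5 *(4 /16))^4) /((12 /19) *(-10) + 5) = -475 /256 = -1.86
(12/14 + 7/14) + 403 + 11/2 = 2869/7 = 409.86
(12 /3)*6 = 24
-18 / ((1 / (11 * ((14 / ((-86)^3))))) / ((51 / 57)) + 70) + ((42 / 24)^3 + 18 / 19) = 7611019805 / 1206049472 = 6.31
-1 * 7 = -7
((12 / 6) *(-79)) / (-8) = 79 / 4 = 19.75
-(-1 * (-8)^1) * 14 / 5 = -112 / 5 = -22.40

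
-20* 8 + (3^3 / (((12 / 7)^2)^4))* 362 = -230590859 / 7962624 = -28.96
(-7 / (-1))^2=49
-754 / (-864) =377 / 432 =0.87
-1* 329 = -329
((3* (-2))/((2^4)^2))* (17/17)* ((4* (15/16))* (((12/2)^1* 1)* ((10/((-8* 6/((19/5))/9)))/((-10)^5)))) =-1539/40960000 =-0.00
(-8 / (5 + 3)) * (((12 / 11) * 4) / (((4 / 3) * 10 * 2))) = -9 / 55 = -0.16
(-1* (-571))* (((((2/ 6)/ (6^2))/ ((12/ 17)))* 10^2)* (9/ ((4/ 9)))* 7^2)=11891075/ 16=743192.19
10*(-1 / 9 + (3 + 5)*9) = 6470 / 9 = 718.89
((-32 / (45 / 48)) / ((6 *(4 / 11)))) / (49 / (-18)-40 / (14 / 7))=1408 / 2045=0.69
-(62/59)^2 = -3844/3481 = -1.10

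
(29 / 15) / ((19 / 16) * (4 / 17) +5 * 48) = 1972 / 245085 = 0.01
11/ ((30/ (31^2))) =10571/ 30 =352.37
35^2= 1225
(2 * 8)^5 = 1048576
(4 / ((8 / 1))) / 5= 1 / 10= 0.10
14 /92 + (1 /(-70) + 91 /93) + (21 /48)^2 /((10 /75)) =97817711 /38330880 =2.55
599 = 599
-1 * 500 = -500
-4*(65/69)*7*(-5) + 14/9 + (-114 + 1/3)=4093/207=19.77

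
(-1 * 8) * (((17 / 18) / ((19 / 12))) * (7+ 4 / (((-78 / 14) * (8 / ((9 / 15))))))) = -40936 / 1235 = -33.15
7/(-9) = -7/9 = -0.78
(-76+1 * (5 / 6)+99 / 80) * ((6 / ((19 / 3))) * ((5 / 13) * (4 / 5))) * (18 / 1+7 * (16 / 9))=-2430791 / 3705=-656.08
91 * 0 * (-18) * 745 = 0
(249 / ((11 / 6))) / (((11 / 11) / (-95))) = -141930 / 11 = -12902.73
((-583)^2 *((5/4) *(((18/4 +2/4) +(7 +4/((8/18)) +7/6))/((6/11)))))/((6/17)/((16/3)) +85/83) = 3508152417385/221526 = 15836301.01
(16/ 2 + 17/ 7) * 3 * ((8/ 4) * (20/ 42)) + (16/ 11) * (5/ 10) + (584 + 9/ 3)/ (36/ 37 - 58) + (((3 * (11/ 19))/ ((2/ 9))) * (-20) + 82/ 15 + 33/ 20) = -128.97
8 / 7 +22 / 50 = 277 / 175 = 1.58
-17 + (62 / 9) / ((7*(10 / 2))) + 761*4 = 3027.20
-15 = -15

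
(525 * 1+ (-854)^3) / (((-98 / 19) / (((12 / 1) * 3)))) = 30429955134 / 7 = 4347136447.71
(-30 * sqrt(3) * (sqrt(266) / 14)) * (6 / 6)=-15 * sqrt(798) / 7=-60.53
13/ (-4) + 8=19/ 4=4.75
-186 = -186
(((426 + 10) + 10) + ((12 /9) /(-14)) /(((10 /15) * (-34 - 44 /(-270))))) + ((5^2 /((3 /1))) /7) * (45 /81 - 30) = 50685091 /123336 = 410.95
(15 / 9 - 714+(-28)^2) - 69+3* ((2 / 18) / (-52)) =415 / 156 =2.66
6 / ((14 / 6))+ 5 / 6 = 143 / 42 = 3.40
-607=-607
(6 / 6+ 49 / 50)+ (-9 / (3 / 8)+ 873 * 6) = 260799 / 50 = 5215.98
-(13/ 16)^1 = -0.81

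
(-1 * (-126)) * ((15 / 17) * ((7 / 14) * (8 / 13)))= 7560 / 221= 34.21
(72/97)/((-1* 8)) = -9/97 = -0.09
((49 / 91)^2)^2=2401 / 28561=0.08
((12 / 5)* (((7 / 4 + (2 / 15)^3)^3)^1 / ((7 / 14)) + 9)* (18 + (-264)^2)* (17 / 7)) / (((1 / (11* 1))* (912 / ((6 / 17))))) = 34183.87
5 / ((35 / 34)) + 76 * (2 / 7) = 26.57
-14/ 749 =-2/ 107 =-0.02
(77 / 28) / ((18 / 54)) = 33 / 4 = 8.25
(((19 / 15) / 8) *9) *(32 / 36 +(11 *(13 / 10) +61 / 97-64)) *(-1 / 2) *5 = 7991989 / 46560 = 171.65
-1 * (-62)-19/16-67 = -6.19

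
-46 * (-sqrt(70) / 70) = 23 * sqrt(70) / 35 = 5.50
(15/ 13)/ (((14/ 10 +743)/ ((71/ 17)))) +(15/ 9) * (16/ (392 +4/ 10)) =0.07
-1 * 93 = -93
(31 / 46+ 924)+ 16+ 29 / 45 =1948529 / 2070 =941.32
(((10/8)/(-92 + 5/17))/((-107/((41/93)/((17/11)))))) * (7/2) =15785/124108872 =0.00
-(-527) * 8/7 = 4216/7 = 602.29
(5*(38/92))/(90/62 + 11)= 2945/17756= 0.17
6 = 6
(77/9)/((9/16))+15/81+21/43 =55322/3483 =15.88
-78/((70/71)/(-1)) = 79.11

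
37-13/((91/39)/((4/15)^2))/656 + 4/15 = 267384/7175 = 37.27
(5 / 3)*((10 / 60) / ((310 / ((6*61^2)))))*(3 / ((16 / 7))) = 26047 / 992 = 26.26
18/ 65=0.28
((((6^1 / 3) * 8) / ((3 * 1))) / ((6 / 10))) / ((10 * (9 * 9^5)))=0.00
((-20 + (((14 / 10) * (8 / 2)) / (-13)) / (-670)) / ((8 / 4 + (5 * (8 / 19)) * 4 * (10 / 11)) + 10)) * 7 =-318558009 / 44725850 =-7.12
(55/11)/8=5/8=0.62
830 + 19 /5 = 4169 /5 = 833.80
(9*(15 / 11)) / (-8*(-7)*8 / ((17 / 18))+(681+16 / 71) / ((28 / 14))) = 325890 / 21640597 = 0.02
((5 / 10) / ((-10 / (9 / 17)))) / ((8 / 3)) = -27 / 2720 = -0.01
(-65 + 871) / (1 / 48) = 38688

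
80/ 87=0.92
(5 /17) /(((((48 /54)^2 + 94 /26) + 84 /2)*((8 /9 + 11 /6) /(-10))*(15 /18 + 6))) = -1137240 /333777269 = -0.00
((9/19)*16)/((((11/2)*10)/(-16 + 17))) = 144/1045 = 0.14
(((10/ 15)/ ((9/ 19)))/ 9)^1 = 38/ 243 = 0.16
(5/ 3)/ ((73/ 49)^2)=12005/ 15987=0.75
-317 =-317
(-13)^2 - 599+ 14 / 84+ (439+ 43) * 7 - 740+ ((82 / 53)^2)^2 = 104622884281 / 47342886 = 2209.90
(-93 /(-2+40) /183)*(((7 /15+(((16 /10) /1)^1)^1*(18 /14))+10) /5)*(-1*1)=8153 /243390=0.03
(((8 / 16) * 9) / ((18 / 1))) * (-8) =-2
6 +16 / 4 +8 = 18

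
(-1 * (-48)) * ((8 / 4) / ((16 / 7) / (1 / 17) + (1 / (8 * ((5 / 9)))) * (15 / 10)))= 53760 / 21949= 2.45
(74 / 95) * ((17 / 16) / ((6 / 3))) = 0.41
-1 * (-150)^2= -22500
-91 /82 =-1.11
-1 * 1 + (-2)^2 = 3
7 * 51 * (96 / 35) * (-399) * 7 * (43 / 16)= -36750294 / 5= -7350058.80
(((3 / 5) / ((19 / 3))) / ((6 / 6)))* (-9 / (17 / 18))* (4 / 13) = -5832 / 20995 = -0.28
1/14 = 0.07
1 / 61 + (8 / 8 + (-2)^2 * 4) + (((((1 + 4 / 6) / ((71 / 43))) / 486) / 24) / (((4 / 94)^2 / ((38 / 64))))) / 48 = 15844945965569 / 931125362688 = 17.02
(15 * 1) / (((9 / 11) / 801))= 14685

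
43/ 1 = 43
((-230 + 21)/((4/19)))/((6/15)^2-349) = 5225/1836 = 2.85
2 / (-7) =-2 / 7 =-0.29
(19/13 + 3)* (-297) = -17226/13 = -1325.08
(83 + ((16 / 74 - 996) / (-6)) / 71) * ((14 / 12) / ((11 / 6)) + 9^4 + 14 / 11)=560062.39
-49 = -49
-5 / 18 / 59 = -5 / 1062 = -0.00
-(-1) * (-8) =-8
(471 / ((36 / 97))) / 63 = 15229 / 756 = 20.14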